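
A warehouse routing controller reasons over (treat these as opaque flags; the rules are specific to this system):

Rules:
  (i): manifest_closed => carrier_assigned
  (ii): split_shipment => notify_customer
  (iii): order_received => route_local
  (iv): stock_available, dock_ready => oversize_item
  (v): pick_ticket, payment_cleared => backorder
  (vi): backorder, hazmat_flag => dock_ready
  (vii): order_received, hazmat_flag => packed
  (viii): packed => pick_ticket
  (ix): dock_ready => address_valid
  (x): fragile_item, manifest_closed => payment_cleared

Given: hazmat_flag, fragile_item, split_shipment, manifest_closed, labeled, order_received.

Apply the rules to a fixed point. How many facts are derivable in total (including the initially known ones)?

Round 1: (i) [manifest_closed => carrier_assigned]; (ii) [split_shipment => notify_customer]; (iii) [order_received => route_local]; (vii) [order_received, hazmat_flag => packed]; (x) [fragile_item, manifest_closed => payment_cleared]. New: carrier_assigned, notify_customer, route_local, packed, payment_cleared.
Round 2: (viii) [packed => pick_ticket]. New: pick_ticket.
Round 3: (v) [pick_ticket, payment_cleared => backorder]. New: backorder.
Round 4: (vi) [backorder, hazmat_flag => dock_ready]. New: dock_ready.
Round 5: (ix) [dock_ready => address_valid]. New: address_valid.
Closure: {address_valid, backorder, carrier_assigned, dock_ready, fragile_item, hazmat_flag, labeled, manifest_closed, notify_customer, order_received, packed, payment_cleared, pick_ticket, route_local, split_shipment} — 15 facts.

15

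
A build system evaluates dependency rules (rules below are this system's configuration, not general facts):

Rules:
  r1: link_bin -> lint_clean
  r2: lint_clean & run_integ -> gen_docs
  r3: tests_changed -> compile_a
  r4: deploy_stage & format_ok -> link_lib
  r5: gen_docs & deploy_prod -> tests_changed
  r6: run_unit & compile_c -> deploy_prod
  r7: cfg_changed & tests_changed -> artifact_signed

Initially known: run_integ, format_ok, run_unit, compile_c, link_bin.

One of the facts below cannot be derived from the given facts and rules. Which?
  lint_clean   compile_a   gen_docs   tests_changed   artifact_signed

artifact_signed

Round 1 — r1, r6, derive lint_clean, deploy_prod.
Round 2 — r2, derive gen_docs.
Round 3 — r5, derive tests_changed.
Round 4 — r3, derive compile_a.
Derived: gen_docs (round 2), tests_changed (round 3), lint_clean (round 1), compile_a (round 4). artifact_signed never appears in any round.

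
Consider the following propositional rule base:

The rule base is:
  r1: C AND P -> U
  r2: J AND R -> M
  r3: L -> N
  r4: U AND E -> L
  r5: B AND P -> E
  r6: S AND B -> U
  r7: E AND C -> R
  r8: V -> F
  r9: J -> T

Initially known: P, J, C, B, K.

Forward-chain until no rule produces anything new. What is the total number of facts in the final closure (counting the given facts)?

Round 1: r1 [C AND P -> U]; r5 [B AND P -> E]; r9 [J -> T]. New: U, E, T.
Round 2: r4 [U AND E -> L]; r7 [E AND C -> R]. New: L, R.
Round 3: r2 [J AND R -> M]; r3 [L -> N]. New: M, N.
Closure: {B, C, E, J, K, L, M, N, P, R, T, U} — 12 facts.

12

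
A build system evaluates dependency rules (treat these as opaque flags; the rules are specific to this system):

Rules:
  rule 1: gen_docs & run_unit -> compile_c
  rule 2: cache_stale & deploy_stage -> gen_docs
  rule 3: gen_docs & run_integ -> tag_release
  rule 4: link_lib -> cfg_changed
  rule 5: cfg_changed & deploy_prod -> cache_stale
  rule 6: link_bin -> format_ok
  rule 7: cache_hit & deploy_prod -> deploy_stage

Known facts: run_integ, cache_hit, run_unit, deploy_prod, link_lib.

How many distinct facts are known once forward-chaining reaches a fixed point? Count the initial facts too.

[1] rule 4 [link_lib -> cfg_changed]; rule 7 [cache_hit & deploy_prod -> deploy_stage]. ⇒ new: cfg_changed, deploy_stage.
[2] rule 5 [cfg_changed & deploy_prod -> cache_stale]. ⇒ new: cache_stale.
[3] rule 2 [cache_stale & deploy_stage -> gen_docs]. ⇒ new: gen_docs.
[4] rule 1 [gen_docs & run_unit -> compile_c]; rule 3 [gen_docs & run_integ -> tag_release]. ⇒ new: compile_c, tag_release.
Closure: {cache_hit, cache_stale, cfg_changed, compile_c, deploy_prod, deploy_stage, gen_docs, link_lib, run_integ, run_unit, tag_release} — 11 facts.

11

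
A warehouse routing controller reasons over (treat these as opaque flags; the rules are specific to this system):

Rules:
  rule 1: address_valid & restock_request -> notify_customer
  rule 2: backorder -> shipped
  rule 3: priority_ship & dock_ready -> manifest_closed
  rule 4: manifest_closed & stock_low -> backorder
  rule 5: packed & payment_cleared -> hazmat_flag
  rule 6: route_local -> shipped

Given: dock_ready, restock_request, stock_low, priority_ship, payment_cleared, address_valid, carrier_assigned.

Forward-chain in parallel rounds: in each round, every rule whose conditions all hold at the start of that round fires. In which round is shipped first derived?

Round 1: rule 1 [address_valid & restock_request -> notify_customer]; rule 3 [priority_ship & dock_ready -> manifest_closed]. New: notify_customer, manifest_closed.
Round 2: rule 4 [manifest_closed & stock_low -> backorder]. New: backorder.
Round 3: rule 2 [backorder -> shipped]. New: shipped.
shipped first appears in round 3.

3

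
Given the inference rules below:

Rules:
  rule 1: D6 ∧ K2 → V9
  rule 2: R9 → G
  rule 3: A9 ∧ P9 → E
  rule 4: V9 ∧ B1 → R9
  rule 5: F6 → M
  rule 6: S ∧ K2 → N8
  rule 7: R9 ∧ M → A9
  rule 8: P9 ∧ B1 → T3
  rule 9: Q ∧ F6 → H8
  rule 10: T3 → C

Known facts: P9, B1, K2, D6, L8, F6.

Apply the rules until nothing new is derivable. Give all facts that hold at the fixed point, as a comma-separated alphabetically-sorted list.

Round 1 — rule 1, rule 5, rule 8, derive V9, M, T3.
Round 2 — rule 4, rule 10, derive R9, C.
Round 3 — rule 2, rule 7, derive G, A9.
Round 4 — rule 3, derive E.

A9, B1, C, D6, E, F6, G, K2, L8, M, P9, R9, T3, V9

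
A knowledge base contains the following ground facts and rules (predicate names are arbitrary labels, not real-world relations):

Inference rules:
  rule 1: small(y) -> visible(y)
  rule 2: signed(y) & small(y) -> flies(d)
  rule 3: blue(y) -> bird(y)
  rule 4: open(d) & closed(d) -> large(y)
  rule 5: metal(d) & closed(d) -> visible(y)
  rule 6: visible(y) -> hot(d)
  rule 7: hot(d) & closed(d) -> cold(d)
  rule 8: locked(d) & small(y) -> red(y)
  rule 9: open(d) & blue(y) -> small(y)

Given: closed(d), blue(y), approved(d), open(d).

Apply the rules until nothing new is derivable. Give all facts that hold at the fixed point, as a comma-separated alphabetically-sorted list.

approved(d), bird(y), blue(y), closed(d), cold(d), hot(d), large(y), open(d), small(y), visible(y)

[1] rule 3 [blue(y) -> bird(y)]; rule 4 [open(d) & closed(d) -> large(y)]; rule 9 [open(d) & blue(y) -> small(y)]. ⇒ new: bird(y), large(y), small(y).
[2] rule 1 [small(y) -> visible(y)]. ⇒ new: visible(y).
[3] rule 6 [visible(y) -> hot(d)]. ⇒ new: hot(d).
[4] rule 7 [hot(d) & closed(d) -> cold(d)]. ⇒ new: cold(d).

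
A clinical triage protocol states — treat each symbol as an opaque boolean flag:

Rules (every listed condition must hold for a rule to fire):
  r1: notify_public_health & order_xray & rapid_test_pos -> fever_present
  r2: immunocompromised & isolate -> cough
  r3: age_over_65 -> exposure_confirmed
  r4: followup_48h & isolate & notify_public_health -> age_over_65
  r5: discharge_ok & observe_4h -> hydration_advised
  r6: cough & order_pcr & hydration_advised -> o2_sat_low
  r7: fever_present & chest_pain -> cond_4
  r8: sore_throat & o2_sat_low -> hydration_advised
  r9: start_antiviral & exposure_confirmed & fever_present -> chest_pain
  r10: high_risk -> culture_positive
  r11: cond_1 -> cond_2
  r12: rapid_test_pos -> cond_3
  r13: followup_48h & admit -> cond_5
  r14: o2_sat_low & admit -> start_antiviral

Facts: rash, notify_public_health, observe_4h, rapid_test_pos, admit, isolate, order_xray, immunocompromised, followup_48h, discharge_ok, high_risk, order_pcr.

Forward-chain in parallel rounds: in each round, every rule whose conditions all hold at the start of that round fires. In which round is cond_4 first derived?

Round 1: r1 [notify_public_health & order_xray & rapid_test_pos -> fever_present]; r2 [immunocompromised & isolate -> cough]; r4 [followup_48h & isolate & notify_public_health -> age_over_65]; r5 [discharge_ok & observe_4h -> hydration_advised]; r10 [high_risk -> culture_positive]; r12 [rapid_test_pos -> cond_3]; r13 [followup_48h & admit -> cond_5]. New: fever_present, cough, age_over_65, hydration_advised, culture_positive, cond_3, cond_5.
Round 2: r3 [age_over_65 -> exposure_confirmed]; r6 [cough & order_pcr & hydration_advised -> o2_sat_low]. New: exposure_confirmed, o2_sat_low.
Round 3: r14 [o2_sat_low & admit -> start_antiviral]. New: start_antiviral.
Round 4: r9 [start_antiviral & exposure_confirmed & fever_present -> chest_pain]. New: chest_pain.
Round 5: r7 [fever_present & chest_pain -> cond_4]. New: cond_4.
cond_4 first appears in round 5.

5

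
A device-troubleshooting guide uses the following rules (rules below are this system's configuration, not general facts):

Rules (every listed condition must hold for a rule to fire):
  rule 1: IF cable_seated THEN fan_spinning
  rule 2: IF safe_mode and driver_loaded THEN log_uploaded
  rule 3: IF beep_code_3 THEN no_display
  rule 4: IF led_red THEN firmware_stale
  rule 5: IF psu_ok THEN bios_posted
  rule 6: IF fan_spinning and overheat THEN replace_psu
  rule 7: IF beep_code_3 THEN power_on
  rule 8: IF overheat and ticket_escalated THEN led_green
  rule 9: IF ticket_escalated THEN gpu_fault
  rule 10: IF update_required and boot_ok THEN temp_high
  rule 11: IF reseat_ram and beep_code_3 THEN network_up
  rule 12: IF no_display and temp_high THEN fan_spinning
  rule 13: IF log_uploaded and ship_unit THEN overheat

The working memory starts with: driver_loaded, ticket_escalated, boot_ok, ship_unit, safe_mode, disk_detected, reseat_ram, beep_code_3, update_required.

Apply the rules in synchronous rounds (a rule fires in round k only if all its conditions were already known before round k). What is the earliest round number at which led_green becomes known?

3

[1] rule 2 [IF safe_mode and driver_loaded THEN log_uploaded]; rule 3 [IF beep_code_3 THEN no_display]; rule 7 [IF beep_code_3 THEN power_on]; rule 9 [IF ticket_escalated THEN gpu_fault]; rule 10 [IF update_required and boot_ok THEN temp_high]; rule 11 [IF reseat_ram and beep_code_3 THEN network_up]. ⇒ new: log_uploaded, no_display, power_on, gpu_fault, temp_high, network_up.
[2] rule 12 [IF no_display and temp_high THEN fan_spinning]; rule 13 [IF log_uploaded and ship_unit THEN overheat]. ⇒ new: fan_spinning, overheat.
[3] rule 6 [IF fan_spinning and overheat THEN replace_psu]; rule 8 [IF overheat and ticket_escalated THEN led_green]. ⇒ new: replace_psu, led_green.
led_green first appears in round 3.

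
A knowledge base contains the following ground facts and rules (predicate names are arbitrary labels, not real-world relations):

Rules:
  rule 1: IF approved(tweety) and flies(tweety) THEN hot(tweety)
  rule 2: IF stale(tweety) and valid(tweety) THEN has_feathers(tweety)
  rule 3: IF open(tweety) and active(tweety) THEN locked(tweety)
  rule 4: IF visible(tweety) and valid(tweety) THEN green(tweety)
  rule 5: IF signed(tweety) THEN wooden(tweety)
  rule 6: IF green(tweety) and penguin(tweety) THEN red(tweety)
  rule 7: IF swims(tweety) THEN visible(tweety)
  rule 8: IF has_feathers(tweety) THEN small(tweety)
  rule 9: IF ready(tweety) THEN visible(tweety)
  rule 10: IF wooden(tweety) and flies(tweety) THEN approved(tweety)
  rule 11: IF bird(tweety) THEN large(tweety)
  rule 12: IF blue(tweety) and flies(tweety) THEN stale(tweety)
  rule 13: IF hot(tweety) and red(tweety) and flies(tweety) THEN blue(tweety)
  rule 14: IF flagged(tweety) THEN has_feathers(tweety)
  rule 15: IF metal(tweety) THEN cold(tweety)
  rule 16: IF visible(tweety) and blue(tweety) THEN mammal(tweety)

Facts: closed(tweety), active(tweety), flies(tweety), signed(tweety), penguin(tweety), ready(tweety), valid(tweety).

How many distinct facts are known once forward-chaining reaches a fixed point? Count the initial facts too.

18

Round 1 fires rule 5, rule 9, giving wooden(tweety), visible(tweety).
Round 2 fires rule 4, rule 10, giving green(tweety), approved(tweety).
Round 3 fires rule 1, rule 6, giving hot(tweety), red(tweety).
Round 4 fires rule 13, giving blue(tweety).
Round 5 fires rule 12, rule 16, giving stale(tweety), mammal(tweety).
Round 6 fires rule 2, giving has_feathers(tweety).
Round 7 fires rule 8, giving small(tweety).
Closure: {active(tweety), approved(tweety), blue(tweety), closed(tweety), flies(tweety), green(tweety), has_feathers(tweety), hot(tweety), mammal(tweety), penguin(tweety), ready(tweety), red(tweety), signed(tweety), small(tweety), stale(tweety), valid(tweety), visible(tweety), wooden(tweety)} — 18 facts.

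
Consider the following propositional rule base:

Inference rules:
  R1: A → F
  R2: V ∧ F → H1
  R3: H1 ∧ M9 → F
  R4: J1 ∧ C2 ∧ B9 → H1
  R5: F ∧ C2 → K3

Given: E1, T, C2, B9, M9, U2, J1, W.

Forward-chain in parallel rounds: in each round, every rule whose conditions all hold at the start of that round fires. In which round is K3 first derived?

[1] R4 [J1 ∧ C2 ∧ B9 → H1]. ⇒ new: H1.
[2] R3 [H1 ∧ M9 → F]. ⇒ new: F.
[3] R5 [F ∧ C2 → K3]. ⇒ new: K3.
K3 first appears in round 3.

3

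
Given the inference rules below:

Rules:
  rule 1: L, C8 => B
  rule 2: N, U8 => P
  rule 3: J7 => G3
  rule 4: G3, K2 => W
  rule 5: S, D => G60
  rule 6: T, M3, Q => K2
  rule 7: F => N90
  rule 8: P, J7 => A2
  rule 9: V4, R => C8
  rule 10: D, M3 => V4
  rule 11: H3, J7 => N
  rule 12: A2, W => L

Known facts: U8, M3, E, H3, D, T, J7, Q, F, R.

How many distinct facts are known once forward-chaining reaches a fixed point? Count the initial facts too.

21

Round 1: rule 3 [J7 => G3]; rule 6 [T, M3, Q => K2]; rule 7 [F => N90]; rule 10 [D, M3 => V4]; rule 11 [H3, J7 => N]. New: G3, K2, N90, V4, N.
Round 2: rule 2 [N, U8 => P]; rule 4 [G3, K2 => W]; rule 9 [V4, R => C8]. New: P, W, C8.
Round 3: rule 8 [P, J7 => A2]. New: A2.
Round 4: rule 12 [A2, W => L]. New: L.
Round 5: rule 1 [L, C8 => B]. New: B.
Closure: {A2, B, C8, D, E, F, G3, H3, J7, K2, L, M3, N, N90, P, Q, R, T, U8, V4, W} — 21 facts.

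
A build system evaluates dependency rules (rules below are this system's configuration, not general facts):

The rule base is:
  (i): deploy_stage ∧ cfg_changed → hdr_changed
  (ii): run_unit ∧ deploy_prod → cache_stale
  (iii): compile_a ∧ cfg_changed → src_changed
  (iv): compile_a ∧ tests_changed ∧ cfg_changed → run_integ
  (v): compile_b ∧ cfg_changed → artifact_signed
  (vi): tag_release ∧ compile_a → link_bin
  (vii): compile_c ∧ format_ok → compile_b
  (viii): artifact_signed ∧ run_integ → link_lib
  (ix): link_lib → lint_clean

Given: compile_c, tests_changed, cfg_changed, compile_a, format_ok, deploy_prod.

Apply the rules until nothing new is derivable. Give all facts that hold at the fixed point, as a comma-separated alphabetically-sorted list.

Round 1: (iii) [compile_a ∧ cfg_changed → src_changed]; (iv) [compile_a ∧ tests_changed ∧ cfg_changed → run_integ]; (vii) [compile_c ∧ format_ok → compile_b]. New: src_changed, run_integ, compile_b.
Round 2: (v) [compile_b ∧ cfg_changed → artifact_signed]. New: artifact_signed.
Round 3: (viii) [artifact_signed ∧ run_integ → link_lib]. New: link_lib.
Round 4: (ix) [link_lib → lint_clean]. New: lint_clean.

artifact_signed, cfg_changed, compile_a, compile_b, compile_c, deploy_prod, format_ok, link_lib, lint_clean, run_integ, src_changed, tests_changed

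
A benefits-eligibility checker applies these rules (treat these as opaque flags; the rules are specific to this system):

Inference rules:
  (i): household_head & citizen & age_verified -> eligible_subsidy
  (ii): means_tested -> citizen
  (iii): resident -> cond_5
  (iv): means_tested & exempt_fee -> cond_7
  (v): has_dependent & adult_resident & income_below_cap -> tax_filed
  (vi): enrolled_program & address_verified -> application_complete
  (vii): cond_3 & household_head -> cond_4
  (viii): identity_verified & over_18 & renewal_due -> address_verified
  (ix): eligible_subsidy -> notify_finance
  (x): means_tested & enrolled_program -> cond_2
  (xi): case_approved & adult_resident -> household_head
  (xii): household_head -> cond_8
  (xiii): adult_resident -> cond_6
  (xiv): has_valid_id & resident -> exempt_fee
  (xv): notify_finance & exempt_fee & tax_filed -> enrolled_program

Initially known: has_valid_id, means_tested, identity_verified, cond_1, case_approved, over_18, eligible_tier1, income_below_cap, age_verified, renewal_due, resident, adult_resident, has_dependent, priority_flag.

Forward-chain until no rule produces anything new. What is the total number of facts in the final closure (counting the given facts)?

28

Round 1 — (ii), (iii), (v), (viii), (xi), (xiii), (xiv), derive citizen, cond_5, tax_filed, address_verified, household_head, cond_6, exempt_fee.
Round 2 — (i), (iv), (xii), derive eligible_subsidy, cond_7, cond_8.
Round 3 — (ix), derive notify_finance.
Round 4 — (xv), derive enrolled_program.
Round 5 — (vi), (x), derive application_complete, cond_2.
Closure: {address_verified, adult_resident, age_verified, application_complete, case_approved, citizen, cond_1, cond_2, cond_5, cond_6, cond_7, cond_8, eligible_subsidy, eligible_tier1, enrolled_program, exempt_fee, has_dependent, has_valid_id, household_head, identity_verified, income_below_cap, means_tested, notify_finance, over_18, priority_flag, renewal_due, resident, tax_filed} — 28 facts.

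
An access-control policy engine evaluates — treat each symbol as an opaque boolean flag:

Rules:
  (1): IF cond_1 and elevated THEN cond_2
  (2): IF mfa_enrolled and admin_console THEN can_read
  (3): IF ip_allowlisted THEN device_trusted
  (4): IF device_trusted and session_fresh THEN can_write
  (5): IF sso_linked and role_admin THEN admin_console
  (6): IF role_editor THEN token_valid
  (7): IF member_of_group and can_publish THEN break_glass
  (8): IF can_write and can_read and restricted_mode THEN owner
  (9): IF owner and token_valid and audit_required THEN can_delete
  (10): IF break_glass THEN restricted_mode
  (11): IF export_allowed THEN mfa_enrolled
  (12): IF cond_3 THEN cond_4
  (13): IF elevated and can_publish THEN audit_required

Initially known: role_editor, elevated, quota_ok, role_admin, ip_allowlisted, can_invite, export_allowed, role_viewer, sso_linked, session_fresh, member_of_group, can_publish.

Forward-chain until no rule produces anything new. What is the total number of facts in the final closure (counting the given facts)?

Round 1 fires (3), (5), (6), (7), (11), (13), giving device_trusted, admin_console, token_valid, break_glass, mfa_enrolled, audit_required.
Round 2 fires (2), (4), (10), giving can_read, can_write, restricted_mode.
Round 3 fires (8), giving owner.
Round 4 fires (9), giving can_delete.
Closure: {admin_console, audit_required, break_glass, can_delete, can_invite, can_publish, can_read, can_write, device_trusted, elevated, export_allowed, ip_allowlisted, member_of_group, mfa_enrolled, owner, quota_ok, restricted_mode, role_admin, role_editor, role_viewer, session_fresh, sso_linked, token_valid} — 23 facts.

23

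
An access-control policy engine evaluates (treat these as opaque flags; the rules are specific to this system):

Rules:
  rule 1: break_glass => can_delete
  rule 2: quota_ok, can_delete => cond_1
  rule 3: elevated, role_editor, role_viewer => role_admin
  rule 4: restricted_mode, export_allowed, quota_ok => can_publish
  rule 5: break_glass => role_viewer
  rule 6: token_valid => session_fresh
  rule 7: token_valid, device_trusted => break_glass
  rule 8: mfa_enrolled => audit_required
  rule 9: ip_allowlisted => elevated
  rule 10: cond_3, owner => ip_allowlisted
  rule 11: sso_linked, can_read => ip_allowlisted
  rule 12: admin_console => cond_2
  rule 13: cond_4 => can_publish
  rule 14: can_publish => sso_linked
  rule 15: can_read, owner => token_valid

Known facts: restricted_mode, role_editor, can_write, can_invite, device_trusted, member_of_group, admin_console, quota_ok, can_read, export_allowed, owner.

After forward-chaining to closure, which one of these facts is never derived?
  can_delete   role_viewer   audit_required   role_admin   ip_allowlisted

audit_required

Round 1: rule 4 [restricted_mode, export_allowed, quota_ok => can_publish]; rule 12 [admin_console => cond_2]; rule 15 [can_read, owner => token_valid]. Adds can_publish, cond_2, token_valid.
Round 2: rule 6 [token_valid => session_fresh]; rule 7 [token_valid, device_trusted => break_glass]; rule 14 [can_publish => sso_linked]. Adds session_fresh, break_glass, sso_linked.
Round 3: rule 1 [break_glass => can_delete]; rule 5 [break_glass => role_viewer]; rule 11 [sso_linked, can_read => ip_allowlisted]. Adds can_delete, role_viewer, ip_allowlisted.
Round 4: rule 2 [quota_ok, can_delete => cond_1]; rule 9 [ip_allowlisted => elevated]. Adds cond_1, elevated.
Round 5: rule 3 [elevated, role_editor, role_viewer => role_admin]. Adds role_admin.
Derived: role_admin (round 5), role_viewer (round 3), ip_allowlisted (round 3), can_delete (round 3). audit_required never appears in any round.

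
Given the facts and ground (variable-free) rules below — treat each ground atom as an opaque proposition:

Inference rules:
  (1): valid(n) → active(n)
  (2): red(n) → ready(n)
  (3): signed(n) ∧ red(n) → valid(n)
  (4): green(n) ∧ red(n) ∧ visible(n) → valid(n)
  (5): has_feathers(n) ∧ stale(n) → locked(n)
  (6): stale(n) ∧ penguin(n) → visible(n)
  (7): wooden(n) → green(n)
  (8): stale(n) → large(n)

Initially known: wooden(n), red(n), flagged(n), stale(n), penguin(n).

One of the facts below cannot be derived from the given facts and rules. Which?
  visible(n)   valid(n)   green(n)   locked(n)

Round 1: (2) [red(n) → ready(n)]; (6) [stale(n) ∧ penguin(n) → visible(n)]; (7) [wooden(n) → green(n)]; (8) [stale(n) → large(n)]. Adds ready(n), visible(n), green(n), large(n).
Round 2: (4) [green(n) ∧ red(n) ∧ visible(n) → valid(n)]. Adds valid(n).
Round 3: (1) [valid(n) → active(n)]. Adds active(n).
Derived: green(n) (round 1), visible(n) (round 1), valid(n) (round 2). locked(n) never appears in any round.

locked(n)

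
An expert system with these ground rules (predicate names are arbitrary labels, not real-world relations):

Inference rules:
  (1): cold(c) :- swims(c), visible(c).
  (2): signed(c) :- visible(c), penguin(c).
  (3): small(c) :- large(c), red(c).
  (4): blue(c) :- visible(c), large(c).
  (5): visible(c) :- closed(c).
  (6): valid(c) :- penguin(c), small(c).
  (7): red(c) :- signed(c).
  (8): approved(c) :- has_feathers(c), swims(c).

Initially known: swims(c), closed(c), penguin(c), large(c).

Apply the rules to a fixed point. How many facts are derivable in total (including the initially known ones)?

11

Round 1 fires (5), giving visible(c).
Round 2 fires (1), (2), (4), giving cold(c), signed(c), blue(c).
Round 3 fires (7), giving red(c).
Round 4 fires (3), giving small(c).
Round 5 fires (6), giving valid(c).
Closure: {blue(c), closed(c), cold(c), large(c), penguin(c), red(c), signed(c), small(c), swims(c), valid(c), visible(c)} — 11 facts.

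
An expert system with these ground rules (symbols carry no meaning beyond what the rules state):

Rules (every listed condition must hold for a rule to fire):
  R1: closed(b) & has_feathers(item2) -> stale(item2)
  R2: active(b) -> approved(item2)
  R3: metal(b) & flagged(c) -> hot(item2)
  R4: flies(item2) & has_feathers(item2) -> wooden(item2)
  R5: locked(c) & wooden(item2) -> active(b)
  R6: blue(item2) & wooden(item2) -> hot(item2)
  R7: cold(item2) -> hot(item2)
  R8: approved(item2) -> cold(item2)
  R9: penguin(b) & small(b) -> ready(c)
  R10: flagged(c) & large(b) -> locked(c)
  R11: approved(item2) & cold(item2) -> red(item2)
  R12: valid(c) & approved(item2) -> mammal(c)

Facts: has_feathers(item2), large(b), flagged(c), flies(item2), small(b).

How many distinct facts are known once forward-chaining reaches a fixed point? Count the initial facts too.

Round 1 — R4, R10, derive wooden(item2), locked(c).
Round 2 — R5, derive active(b).
Round 3 — R2, derive approved(item2).
Round 4 — R8, derive cold(item2).
Round 5 — R7, R11, derive hot(item2), red(item2).
Closure: {active(b), approved(item2), cold(item2), flagged(c), flies(item2), has_feathers(item2), hot(item2), large(b), locked(c), red(item2), small(b), wooden(item2)} — 12 facts.

12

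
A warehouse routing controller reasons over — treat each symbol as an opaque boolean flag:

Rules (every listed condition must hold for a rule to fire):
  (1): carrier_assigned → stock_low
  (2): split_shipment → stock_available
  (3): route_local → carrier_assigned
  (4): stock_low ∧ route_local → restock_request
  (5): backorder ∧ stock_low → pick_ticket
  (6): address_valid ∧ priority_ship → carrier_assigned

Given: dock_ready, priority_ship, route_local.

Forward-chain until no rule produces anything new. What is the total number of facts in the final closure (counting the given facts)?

Round 1 — (3), derive carrier_assigned.
Round 2 — (1), derive stock_low.
Round 3 — (4), derive restock_request.
Closure: {carrier_assigned, dock_ready, priority_ship, restock_request, route_local, stock_low} — 6 facts.

6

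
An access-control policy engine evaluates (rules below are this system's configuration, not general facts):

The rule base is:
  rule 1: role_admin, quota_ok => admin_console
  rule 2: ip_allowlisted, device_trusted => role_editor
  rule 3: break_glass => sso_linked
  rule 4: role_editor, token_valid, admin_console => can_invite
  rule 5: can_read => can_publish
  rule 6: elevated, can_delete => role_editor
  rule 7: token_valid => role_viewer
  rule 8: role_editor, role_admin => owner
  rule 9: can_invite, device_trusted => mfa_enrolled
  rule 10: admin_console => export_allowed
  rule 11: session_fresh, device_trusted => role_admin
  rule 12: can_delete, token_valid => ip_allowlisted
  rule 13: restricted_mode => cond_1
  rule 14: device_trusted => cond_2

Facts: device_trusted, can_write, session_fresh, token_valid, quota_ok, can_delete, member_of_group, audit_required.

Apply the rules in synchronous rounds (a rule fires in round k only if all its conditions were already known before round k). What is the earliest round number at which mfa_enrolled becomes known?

Round 1: rule 7 [token_valid => role_viewer]; rule 11 [session_fresh, device_trusted => role_admin]; rule 12 [can_delete, token_valid => ip_allowlisted]; rule 14 [device_trusted => cond_2]. Adds role_viewer, role_admin, ip_allowlisted, cond_2.
Round 2: rule 1 [role_admin, quota_ok => admin_console]; rule 2 [ip_allowlisted, device_trusted => role_editor]. Adds admin_console, role_editor.
Round 3: rule 4 [role_editor, token_valid, admin_console => can_invite]; rule 8 [role_editor, role_admin => owner]; rule 10 [admin_console => export_allowed]. Adds can_invite, owner, export_allowed.
Round 4: rule 9 [can_invite, device_trusted => mfa_enrolled]. Adds mfa_enrolled.
mfa_enrolled first appears in round 4.

4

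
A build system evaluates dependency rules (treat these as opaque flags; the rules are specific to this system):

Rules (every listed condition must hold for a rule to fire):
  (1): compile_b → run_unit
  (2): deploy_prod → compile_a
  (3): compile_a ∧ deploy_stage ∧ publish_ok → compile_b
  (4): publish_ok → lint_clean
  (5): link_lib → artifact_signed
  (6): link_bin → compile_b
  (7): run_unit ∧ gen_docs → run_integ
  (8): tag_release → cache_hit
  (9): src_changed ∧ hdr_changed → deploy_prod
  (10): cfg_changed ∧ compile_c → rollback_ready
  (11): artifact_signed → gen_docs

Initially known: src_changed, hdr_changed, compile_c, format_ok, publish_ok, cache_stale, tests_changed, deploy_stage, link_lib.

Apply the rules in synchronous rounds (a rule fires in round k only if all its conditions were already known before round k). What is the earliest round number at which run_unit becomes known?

4

Round 1: (4) [publish_ok → lint_clean]; (5) [link_lib → artifact_signed]; (9) [src_changed ∧ hdr_changed → deploy_prod]. New: lint_clean, artifact_signed, deploy_prod.
Round 2: (2) [deploy_prod → compile_a]; (11) [artifact_signed → gen_docs]. New: compile_a, gen_docs.
Round 3: (3) [compile_a ∧ deploy_stage ∧ publish_ok → compile_b]. New: compile_b.
Round 4: (1) [compile_b → run_unit]. New: run_unit.
run_unit first appears in round 4.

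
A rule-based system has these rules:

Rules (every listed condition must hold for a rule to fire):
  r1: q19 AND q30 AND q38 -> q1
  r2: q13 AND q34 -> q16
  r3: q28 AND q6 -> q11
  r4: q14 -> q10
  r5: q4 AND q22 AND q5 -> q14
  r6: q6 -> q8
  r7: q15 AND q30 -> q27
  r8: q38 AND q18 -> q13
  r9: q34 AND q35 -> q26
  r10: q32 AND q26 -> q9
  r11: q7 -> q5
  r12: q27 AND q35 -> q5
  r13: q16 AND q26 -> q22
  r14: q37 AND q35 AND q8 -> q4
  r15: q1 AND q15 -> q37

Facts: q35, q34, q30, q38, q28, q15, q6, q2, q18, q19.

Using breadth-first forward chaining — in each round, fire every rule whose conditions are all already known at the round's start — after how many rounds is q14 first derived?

Round 1: r1 [q19 AND q30 AND q38 -> q1]; r3 [q28 AND q6 -> q11]; r6 [q6 -> q8]; r7 [q15 AND q30 -> q27]; r8 [q38 AND q18 -> q13]; r9 [q34 AND q35 -> q26]. New: q1, q11, q8, q27, q13, q26.
Round 2: r2 [q13 AND q34 -> q16]; r12 [q27 AND q35 -> q5]; r15 [q1 AND q15 -> q37]. New: q16, q5, q37.
Round 3: r13 [q16 AND q26 -> q22]; r14 [q37 AND q35 AND q8 -> q4]. New: q22, q4.
Round 4: r5 [q4 AND q22 AND q5 -> q14]. New: q14.
q14 first appears in round 4.

4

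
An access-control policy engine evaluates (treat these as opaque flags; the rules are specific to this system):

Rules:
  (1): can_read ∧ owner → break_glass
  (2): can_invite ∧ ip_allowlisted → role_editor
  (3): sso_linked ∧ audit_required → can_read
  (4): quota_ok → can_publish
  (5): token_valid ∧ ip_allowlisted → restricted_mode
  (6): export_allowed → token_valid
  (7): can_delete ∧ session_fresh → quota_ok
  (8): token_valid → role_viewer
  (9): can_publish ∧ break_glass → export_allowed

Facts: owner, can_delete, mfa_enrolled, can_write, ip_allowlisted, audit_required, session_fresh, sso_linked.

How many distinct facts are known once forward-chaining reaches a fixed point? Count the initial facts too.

Round 1: (3) [sso_linked ∧ audit_required → can_read]; (7) [can_delete ∧ session_fresh → quota_ok]. Adds can_read, quota_ok.
Round 2: (1) [can_read ∧ owner → break_glass]; (4) [quota_ok → can_publish]. Adds break_glass, can_publish.
Round 3: (9) [can_publish ∧ break_glass → export_allowed]. Adds export_allowed.
Round 4: (6) [export_allowed → token_valid]. Adds token_valid.
Round 5: (5) [token_valid ∧ ip_allowlisted → restricted_mode]; (8) [token_valid → role_viewer]. Adds restricted_mode, role_viewer.
Closure: {audit_required, break_glass, can_delete, can_publish, can_read, can_write, export_allowed, ip_allowlisted, mfa_enrolled, owner, quota_ok, restricted_mode, role_viewer, session_fresh, sso_linked, token_valid} — 16 facts.

16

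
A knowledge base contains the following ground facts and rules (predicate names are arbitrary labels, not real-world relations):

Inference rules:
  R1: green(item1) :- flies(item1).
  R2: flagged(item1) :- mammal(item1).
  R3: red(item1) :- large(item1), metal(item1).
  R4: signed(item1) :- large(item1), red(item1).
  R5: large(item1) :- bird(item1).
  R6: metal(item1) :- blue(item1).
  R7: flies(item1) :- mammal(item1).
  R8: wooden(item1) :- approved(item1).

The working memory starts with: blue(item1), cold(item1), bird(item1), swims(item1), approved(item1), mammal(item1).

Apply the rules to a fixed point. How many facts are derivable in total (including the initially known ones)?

[1] R2 [flagged(item1) :- mammal(item1).]; R5 [large(item1) :- bird(item1).]; R6 [metal(item1) :- blue(item1).]; R7 [flies(item1) :- mammal(item1).]; R8 [wooden(item1) :- approved(item1).]. ⇒ new: flagged(item1), large(item1), metal(item1), flies(item1), wooden(item1).
[2] R1 [green(item1) :- flies(item1).]; R3 [red(item1) :- large(item1), metal(item1).]. ⇒ new: green(item1), red(item1).
[3] R4 [signed(item1) :- large(item1), red(item1).]. ⇒ new: signed(item1).
Closure: {approved(item1), bird(item1), blue(item1), cold(item1), flagged(item1), flies(item1), green(item1), large(item1), mammal(item1), metal(item1), red(item1), signed(item1), swims(item1), wooden(item1)} — 14 facts.

14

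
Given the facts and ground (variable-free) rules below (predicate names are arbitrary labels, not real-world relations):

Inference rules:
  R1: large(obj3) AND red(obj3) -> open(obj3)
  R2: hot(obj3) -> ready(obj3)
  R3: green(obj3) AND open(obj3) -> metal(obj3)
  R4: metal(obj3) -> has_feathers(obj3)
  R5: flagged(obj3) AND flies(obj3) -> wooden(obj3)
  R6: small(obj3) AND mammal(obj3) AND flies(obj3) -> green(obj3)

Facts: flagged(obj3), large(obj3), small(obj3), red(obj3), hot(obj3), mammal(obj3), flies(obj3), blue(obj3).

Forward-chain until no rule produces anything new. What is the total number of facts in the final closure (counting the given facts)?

14

Round 1 — R1, R2, R5, R6, derive open(obj3), ready(obj3), wooden(obj3), green(obj3).
Round 2 — R3, derive metal(obj3).
Round 3 — R4, derive has_feathers(obj3).
Closure: {blue(obj3), flagged(obj3), flies(obj3), green(obj3), has_feathers(obj3), hot(obj3), large(obj3), mammal(obj3), metal(obj3), open(obj3), ready(obj3), red(obj3), small(obj3), wooden(obj3)} — 14 facts.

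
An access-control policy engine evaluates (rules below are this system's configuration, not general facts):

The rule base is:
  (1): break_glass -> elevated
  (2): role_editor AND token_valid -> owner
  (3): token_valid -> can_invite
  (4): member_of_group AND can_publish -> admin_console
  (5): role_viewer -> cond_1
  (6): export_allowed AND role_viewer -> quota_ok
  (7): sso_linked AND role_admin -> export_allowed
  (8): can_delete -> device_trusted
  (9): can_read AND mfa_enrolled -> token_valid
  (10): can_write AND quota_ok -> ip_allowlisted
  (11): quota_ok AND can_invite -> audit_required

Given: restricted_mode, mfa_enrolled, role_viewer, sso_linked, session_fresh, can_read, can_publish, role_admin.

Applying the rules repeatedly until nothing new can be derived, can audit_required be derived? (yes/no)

Round 1 fires (5), (7), (9), giving cond_1, export_allowed, token_valid.
Round 2 fires (3), (6), giving can_invite, quota_ok.
Round 3 fires (11), giving audit_required.
audit_required appears in round 3, so it is derivable.

yes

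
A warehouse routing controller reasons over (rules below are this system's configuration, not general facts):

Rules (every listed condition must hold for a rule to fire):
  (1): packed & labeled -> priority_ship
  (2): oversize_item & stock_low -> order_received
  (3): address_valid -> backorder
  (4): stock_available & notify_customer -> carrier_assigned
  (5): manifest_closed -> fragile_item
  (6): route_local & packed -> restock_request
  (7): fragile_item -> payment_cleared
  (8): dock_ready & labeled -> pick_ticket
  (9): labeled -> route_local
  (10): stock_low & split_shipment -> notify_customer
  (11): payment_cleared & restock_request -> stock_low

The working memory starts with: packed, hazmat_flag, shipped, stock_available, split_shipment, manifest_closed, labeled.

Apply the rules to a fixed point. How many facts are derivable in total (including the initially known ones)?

15

Round 1: (1) [packed & labeled -> priority_ship]; (5) [manifest_closed -> fragile_item]; (9) [labeled -> route_local]. New: priority_ship, fragile_item, route_local.
Round 2: (6) [route_local & packed -> restock_request]; (7) [fragile_item -> payment_cleared]. New: restock_request, payment_cleared.
Round 3: (11) [payment_cleared & restock_request -> stock_low]. New: stock_low.
Round 4: (10) [stock_low & split_shipment -> notify_customer]. New: notify_customer.
Round 5: (4) [stock_available & notify_customer -> carrier_assigned]. New: carrier_assigned.
Closure: {carrier_assigned, fragile_item, hazmat_flag, labeled, manifest_closed, notify_customer, packed, payment_cleared, priority_ship, restock_request, route_local, shipped, split_shipment, stock_available, stock_low} — 15 facts.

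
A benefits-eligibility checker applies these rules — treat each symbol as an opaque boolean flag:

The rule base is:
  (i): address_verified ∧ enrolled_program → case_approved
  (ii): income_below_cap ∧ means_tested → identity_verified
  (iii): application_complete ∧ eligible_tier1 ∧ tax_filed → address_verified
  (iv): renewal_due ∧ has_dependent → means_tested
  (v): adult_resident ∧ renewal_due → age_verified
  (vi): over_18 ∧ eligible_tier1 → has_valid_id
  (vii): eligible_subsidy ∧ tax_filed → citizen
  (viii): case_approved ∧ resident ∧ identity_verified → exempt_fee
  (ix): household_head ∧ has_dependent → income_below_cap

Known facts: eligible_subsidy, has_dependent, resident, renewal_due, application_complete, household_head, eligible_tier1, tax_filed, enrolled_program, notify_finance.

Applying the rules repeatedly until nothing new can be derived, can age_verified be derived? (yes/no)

Round 1 fires (iii), (iv), (vii), (ix), giving address_verified, means_tested, citizen, income_below_cap.
Round 2 fires (i), (ii), giving case_approved, identity_verified.
Round 3 fires (viii), giving exempt_fee.
Fixed point reached. age_verified is concluded only by (v); (v) needs adult_resident (never derived).

no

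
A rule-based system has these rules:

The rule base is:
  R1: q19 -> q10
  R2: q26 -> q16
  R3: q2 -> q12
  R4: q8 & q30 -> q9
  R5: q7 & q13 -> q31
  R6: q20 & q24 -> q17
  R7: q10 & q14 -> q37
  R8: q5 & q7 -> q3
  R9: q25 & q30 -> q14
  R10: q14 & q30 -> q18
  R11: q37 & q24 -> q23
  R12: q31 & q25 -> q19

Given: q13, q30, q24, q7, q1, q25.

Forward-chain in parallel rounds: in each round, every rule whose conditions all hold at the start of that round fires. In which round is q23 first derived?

5

Round 1 — R5, R9, derive q31, q14.
Round 2 — R10, R12, derive q18, q19.
Round 3 — R1, derive q10.
Round 4 — R7, derive q37.
Round 5 — R11, derive q23.
q23 first appears in round 5.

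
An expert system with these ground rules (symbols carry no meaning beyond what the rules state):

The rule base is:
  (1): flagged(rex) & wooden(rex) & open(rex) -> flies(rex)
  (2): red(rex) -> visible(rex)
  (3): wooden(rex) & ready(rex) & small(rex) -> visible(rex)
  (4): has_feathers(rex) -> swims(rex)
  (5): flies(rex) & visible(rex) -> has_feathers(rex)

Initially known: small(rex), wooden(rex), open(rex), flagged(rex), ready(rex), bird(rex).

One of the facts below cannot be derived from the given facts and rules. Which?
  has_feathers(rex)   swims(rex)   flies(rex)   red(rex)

Round 1: (1) [flagged(rex) & wooden(rex) & open(rex) -> flies(rex)]; (3) [wooden(rex) & ready(rex) & small(rex) -> visible(rex)]. Adds flies(rex), visible(rex).
Round 2: (5) [flies(rex) & visible(rex) -> has_feathers(rex)]. Adds has_feathers(rex).
Round 3: (4) [has_feathers(rex) -> swims(rex)]. Adds swims(rex).
Derived: has_feathers(rex) (round 2), swims(rex) (round 3), flies(rex) (round 1). red(rex) never appears in any round.

red(rex)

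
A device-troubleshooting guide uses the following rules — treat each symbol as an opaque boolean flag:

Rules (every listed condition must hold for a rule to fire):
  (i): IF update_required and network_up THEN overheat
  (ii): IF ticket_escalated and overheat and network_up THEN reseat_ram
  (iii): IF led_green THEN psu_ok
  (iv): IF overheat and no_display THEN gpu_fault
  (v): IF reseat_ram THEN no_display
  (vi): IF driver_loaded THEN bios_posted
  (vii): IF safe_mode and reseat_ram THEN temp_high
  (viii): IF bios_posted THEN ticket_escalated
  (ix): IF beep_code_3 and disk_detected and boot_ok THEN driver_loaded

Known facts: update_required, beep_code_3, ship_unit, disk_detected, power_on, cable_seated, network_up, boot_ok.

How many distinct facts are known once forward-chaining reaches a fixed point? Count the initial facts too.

15

Round 1 — (i), (ix), derive overheat, driver_loaded.
Round 2 — (vi), derive bios_posted.
Round 3 — (viii), derive ticket_escalated.
Round 4 — (ii), derive reseat_ram.
Round 5 — (v), derive no_display.
Round 6 — (iv), derive gpu_fault.
Closure: {beep_code_3, bios_posted, boot_ok, cable_seated, disk_detected, driver_loaded, gpu_fault, network_up, no_display, overheat, power_on, reseat_ram, ship_unit, ticket_escalated, update_required} — 15 facts.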